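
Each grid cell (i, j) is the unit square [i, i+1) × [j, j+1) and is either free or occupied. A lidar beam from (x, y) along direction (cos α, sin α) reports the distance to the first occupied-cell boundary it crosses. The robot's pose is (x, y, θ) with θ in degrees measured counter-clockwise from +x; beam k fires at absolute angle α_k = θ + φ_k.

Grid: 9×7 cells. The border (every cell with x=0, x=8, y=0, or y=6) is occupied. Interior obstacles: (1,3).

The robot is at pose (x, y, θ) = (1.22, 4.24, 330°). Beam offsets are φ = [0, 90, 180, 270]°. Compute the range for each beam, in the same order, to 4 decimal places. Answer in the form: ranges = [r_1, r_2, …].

ranges = [0.4800, 2.0323, 0.2540, 0.2771]

beam 1: φ=0°, α=330°
  dir = (cos 330°, sin 330°) = (0.8660, -0.5000); from cell (1,4)
  next x-line at t=0.9007, next y-line at t=0.4800; Δt_x=1.1547, Δt_y=2.0000
    y: enter (1,3) at t=0.4800 ← occupied
  → r_1 = 0.4800
beam 2: φ=90°, α=60°
  dir = (cos 60°, sin 60°) = (0.5000, 0.8660); from cell (1,4)
  next x-line at t=1.5600, next y-line at t=0.8776; Δt_x=2.0000, Δt_y=1.1547
    y: enter (1,5) at t=0.8776
    x: enter (2,5) at t=1.5600
    y: enter (2,6) at t=2.0323 ← occupied
  → r_2 = 2.0323
beam 3: φ=180°, α=150°
  dir = (cos 150°, sin 150°) = (-0.8660, 0.5000); from cell (1,4)
  next x-line at t=0.2540, next y-line at t=1.5200; Δt_x=1.1547, Δt_y=2.0000
    x: enter (0,4) at t=0.2540 ← occupied
  → r_3 = 0.2540
beam 4: φ=270°, α=240°
  dir = (cos 240°, sin 240°) = (-0.5000, -0.8660); from cell (1,4)
  next x-line at t=0.4400, next y-line at t=0.2771; Δt_x=2.0000, Δt_y=1.1547
    y: enter (1,3) at t=0.2771 ← occupied
  → r_4 = 0.2771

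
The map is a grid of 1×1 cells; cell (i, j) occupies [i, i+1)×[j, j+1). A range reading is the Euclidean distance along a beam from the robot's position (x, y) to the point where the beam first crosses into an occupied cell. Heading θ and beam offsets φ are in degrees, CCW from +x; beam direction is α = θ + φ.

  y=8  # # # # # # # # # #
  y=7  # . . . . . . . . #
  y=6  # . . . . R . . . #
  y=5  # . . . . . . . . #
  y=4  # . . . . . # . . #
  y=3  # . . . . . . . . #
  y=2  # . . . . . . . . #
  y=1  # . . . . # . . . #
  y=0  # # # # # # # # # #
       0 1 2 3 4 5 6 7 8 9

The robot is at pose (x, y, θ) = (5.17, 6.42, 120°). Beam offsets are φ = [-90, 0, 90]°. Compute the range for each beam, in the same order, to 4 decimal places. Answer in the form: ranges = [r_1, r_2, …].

ranges = [3.1600, 1.8244, 4.8151]

beam 1: φ=-90°, α=30°
  cosα=0.8660 sinα=0.5000 | (5,6) | tMaxX 0.9584 tMaxY 1.1600 | tΔX 1.1547 tΔY 2.0000
    t=0.9584 [x] (6,6)
    t=1.1600 [y] (6,7)
    t=2.1131 [x] (7,7)
    t=3.1600 [y] (7,8) — stop
  → r_1 = 3.1600
beam 2: φ=0°, α=120°
  cosα=-0.5000 sinα=0.8660 | (5,6) | tMaxX 0.3400 tMaxY 0.6697 | tΔX 2.0000 tΔY 1.1547
    t=0.3400 [x] (4,6)
    t=0.6697 [y] (4,7)
    t=1.8244 [y] (4,8) — stop
  → r_2 = 1.8244
beam 3: φ=90°, α=210°
  cosα=-0.8660 sinα=-0.5000 | (5,6) | tMaxX 0.1963 tMaxY 0.8400 | tΔX 1.1547 tΔY 2.0000
    t=0.1963 [x] (4,6)
    t=0.8400 [y] (4,5)
    t=1.3510 [x] (3,5)
    t=2.5057 [x] (2,5)
    t=2.8400 [y] (2,4)
    t=3.6604 [x] (1,4)
    t=4.8151 [x] (0,4) — stop
  → r_3 = 4.8151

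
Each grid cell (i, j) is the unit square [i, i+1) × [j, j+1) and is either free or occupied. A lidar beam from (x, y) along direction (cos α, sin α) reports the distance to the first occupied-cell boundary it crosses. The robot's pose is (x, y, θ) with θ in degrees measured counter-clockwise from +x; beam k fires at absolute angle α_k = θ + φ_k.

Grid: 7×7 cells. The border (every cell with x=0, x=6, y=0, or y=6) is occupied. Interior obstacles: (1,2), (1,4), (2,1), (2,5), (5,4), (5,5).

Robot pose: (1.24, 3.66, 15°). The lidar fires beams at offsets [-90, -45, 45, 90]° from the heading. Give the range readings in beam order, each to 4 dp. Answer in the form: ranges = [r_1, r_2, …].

beam 1: φ=-90°, α=285°
  d=(0.2588,-0.9659)  start (1,3)  tX=2.9364 tY=0.6833  stride 1/|dx|=3.8637 1/|dy|=1.0353
    cross y-line → (1,2), t=0.6833 (wall)
  → r_1 = 0.6833
beam 2: φ=-45°, α=330°
  d=(0.8660,-0.5000)  start (1,3)  tX=0.8776 tY=1.3200  stride 1/|dx|=1.1547 1/|dy|=2.0000
    cross x-line → (2,3), t=0.8776
    cross y-line → (2,2), t=1.3200
    cross x-line → (3,2), t=2.0323
    cross x-line → (4,2), t=3.1870
    cross y-line → (4,1), t=3.3200
    cross x-line → (5,1), t=4.3417
    cross y-line → (5,0), t=5.3200 (wall)
  → r_2 = 5.3200
beam 3: φ=45°, α=60°
  d=(0.5000,0.8660)  start (1,3)  tX=1.5200 tY=0.3926  stride 1/|dx|=2.0000 1/|dy|=1.1547
    cross y-line → (1,4), t=0.3926 (wall)
  → r_3 = 0.3926
beam 4: φ=90°, α=105°
  d=(-0.2588,0.9659)  start (1,3)  tX=0.9273 tY=0.3520  stride 1/|dx|=3.8637 1/|dy|=1.0353
    cross y-line → (1,4), t=0.3520 (wall)
  → r_4 = 0.3520

ranges = [0.6833, 5.3200, 0.3926, 0.3520]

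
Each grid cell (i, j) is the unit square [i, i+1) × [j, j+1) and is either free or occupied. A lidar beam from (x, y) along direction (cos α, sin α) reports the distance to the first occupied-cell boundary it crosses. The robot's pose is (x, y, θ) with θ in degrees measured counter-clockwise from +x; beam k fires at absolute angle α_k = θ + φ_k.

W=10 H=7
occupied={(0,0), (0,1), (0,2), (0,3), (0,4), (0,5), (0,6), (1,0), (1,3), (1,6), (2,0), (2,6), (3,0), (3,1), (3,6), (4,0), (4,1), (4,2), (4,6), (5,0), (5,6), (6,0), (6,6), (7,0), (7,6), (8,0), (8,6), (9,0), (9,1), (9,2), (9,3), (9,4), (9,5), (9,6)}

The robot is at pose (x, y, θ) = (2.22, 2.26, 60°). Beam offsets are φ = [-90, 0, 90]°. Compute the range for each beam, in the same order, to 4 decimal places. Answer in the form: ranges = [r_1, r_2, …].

beam 1: φ=-90°, α=330°
  dir = (cos 330°, sin 330°) = (0.8660, -0.5000); from cell (2,2)
  next x-line at t=0.9007, next y-line at t=0.5200; Δt_x=1.1547, Δt_y=2.0000
    y: enter (2,1) at t=0.5200
    x: enter (3,1) at t=0.9007 ← occupied
  → r_1 = 0.9007
beam 2: φ=0°, α=60°
  dir = (cos 60°, sin 60°) = (0.5000, 0.8660); from cell (2,2)
  next x-line at t=1.5600, next y-line at t=0.8545; Δt_x=2.0000, Δt_y=1.1547
    y: enter (2,3) at t=0.8545
    x: enter (3,3) at t=1.5600
    y: enter (3,4) at t=2.0092
    y: enter (3,5) at t=3.1639
    x: enter (4,5) at t=3.5600
    y: enter (4,6) at t=4.3186 ← occupied
  → r_2 = 4.3186
beam 3: φ=90°, α=150°
  dir = (cos 150°, sin 150°) = (-0.8660, 0.5000); from cell (2,2)
  next x-line at t=0.2540, next y-line at t=1.4800; Δt_x=1.1547, Δt_y=2.0000
    x: enter (1,2) at t=0.2540
    x: enter (0,2) at t=1.4087 ← occupied
  → r_3 = 1.4087

ranges = [0.9007, 4.3186, 1.4087]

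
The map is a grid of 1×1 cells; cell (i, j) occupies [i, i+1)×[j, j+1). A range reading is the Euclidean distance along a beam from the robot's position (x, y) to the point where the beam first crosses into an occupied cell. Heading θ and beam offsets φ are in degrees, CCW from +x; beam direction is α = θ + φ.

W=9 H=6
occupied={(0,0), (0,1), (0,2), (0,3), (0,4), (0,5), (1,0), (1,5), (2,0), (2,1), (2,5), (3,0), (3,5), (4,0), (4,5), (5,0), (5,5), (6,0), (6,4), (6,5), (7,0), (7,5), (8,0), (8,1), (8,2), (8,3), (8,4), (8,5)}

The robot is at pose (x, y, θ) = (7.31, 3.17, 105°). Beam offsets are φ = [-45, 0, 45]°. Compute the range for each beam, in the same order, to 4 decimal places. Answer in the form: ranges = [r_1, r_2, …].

beam 1: φ=-45°, α=60°
  direction (0.5000, 0.8660); cell (7,3); t to first gridline: x 1.3800, y 0.9584 (then +2.0000 / +1.1547)
    (7,4) via y @ 0.9584
    (8,4) via x @ 1.3800  # hit
  → r_1 = 1.3800
beam 2: φ=0°, α=105°
  direction (-0.2588, 0.9659); cell (7,3); t to first gridline: x 1.1977, y 0.8593 (then +3.8637 / +1.0353)
    (7,4) via y @ 0.8593
    (6,4) via x @ 1.1977  # hit
  → r_2 = 1.1977
beam 3: φ=45°, α=150°
  direction (-0.8660, 0.5000); cell (7,3); t to first gridline: x 0.3580, y 1.6600 (then +1.1547 / +2.0000)
    (6,3) via x @ 0.3580
    (5,3) via x @ 1.5127
    (5,4) via y @ 1.6600
    (4,4) via x @ 2.6674
    (4,5) via y @ 3.6600  # hit
  → r_3 = 3.6600

ranges = [1.3800, 1.1977, 3.6600]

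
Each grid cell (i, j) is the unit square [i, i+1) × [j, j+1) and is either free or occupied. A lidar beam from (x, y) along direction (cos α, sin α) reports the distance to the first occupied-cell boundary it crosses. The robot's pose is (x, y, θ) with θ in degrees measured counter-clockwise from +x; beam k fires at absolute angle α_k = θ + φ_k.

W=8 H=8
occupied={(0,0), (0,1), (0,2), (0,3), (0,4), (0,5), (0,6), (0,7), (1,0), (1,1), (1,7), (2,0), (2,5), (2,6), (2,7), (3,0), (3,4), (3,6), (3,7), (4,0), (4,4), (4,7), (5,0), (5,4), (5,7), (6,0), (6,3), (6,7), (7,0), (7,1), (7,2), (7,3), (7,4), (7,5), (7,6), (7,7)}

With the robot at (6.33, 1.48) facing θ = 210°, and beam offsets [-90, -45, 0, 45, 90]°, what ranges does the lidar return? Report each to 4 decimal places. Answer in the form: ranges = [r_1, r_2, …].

ranges = [2.9098, 5.5180, 0.9600, 0.4969, 0.5543]

beam 1: φ=-90°, α=120°
  direction (-0.5000, 0.8660); cell (6,1); t to first gridline: x 0.6600, y 0.6004 (then +2.0000 / +1.1547)
    (6,2) via y @ 0.6004
    (5,2) via x @ 0.6600
    (5,3) via y @ 1.7551
    (4,3) via x @ 2.6600
    (4,4) via y @ 2.9098  # hit
  → r_1 = 2.9098
beam 2: φ=-45°, α=165°
  direction (-0.9659, 0.2588); cell (6,1); t to first gridline: x 0.3416, y 2.0091 (then +1.0353 / +3.8637)
    (5,1) via x @ 0.3416
    (4,1) via x @ 1.3769
    (4,2) via y @ 2.0091
    (3,2) via x @ 2.4122
    (2,2) via x @ 3.4475
    (1,2) via x @ 4.4827
    (0,2) via x @ 5.5180  # hit
  → r_2 = 5.5180
beam 3: φ=0°, α=210°
  direction (-0.8660, -0.5000); cell (6,1); t to first gridline: x 0.3811, y 0.9600 (then +1.1547 / +2.0000)
    (5,1) via x @ 0.3811
    (5,0) via y @ 0.9600  # hit
  → r_3 = 0.9600
beam 4: φ=45°, α=255°
  direction (-0.2588, -0.9659); cell (6,1); t to first gridline: x 1.2750, y 0.4969 (then +3.8637 / +1.0353)
    (6,0) via y @ 0.4969  # hit
  → r_4 = 0.4969
beam 5: φ=90°, α=300°
  direction (0.5000, -0.8660); cell (6,1); t to first gridline: x 1.3400, y 0.5543 (then +2.0000 / +1.1547)
    (6,0) via y @ 0.5543  # hit
  → r_5 = 0.5543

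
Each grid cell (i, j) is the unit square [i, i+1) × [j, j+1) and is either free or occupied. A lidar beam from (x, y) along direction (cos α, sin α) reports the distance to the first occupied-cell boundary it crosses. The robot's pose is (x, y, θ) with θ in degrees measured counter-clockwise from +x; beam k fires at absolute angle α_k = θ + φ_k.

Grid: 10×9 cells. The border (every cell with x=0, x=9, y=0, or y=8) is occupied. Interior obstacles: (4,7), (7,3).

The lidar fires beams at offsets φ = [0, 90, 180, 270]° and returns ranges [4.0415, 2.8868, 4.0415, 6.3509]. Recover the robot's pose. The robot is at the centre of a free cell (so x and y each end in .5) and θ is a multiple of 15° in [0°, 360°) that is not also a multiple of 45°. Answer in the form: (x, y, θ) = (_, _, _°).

Enumerate (i+0.5, j+0.5, θ) over the 54 free cells and 16 admissible headings. For each, cast all 4 beams and compare to the given ranges.
  (1.5, 1.5, 300°): beam 1 = 0.5774 ≠ 4.0415 ✗
  (2.5, 2.5, 150°): beam 1 = 1.7321 ≠ 4.0415 ✗
  (5.5, 7.5, 330°): beam 2 = 0.5774 ≠ 2.8868 ✗
  (5.5, 6.5, 165°): beam 1 = 4.6587 ≠ 4.0415 ✗
  (6.5, 2.5, 120°): beam 1 = 6.3509 ≠ 4.0415 ✗
  …
  (3.5, 4.5, 120°): r_1=4.0415, r_2=2.8868, r_3=4.0415, r_4=6.3509 — all match ✓
Only this pose fits every beam.

(x, y, θ) = (3.5, 4.5, 120°)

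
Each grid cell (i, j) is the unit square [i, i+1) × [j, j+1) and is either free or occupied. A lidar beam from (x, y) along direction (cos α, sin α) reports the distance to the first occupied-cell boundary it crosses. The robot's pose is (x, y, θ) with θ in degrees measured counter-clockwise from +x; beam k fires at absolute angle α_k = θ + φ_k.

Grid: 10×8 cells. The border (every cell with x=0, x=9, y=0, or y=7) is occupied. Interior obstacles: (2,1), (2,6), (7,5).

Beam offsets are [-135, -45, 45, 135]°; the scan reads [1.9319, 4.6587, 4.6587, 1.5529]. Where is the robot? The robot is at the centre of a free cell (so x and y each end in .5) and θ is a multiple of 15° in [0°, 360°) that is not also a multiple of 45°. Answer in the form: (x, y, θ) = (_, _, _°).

Enumerate (i+0.5, j+0.5, θ) over the 45 free cells and 16 admissible headings. For each, cast all 4 beams and compare to the given ranges.
  (7.5, 1.5, 75°): beam 1 = 0.5774 ≠ 1.9319 ✗
  (7.5, 6.5, 60°): beam 1 = 0.5176 ≠ 1.9319 ✗
  (1.5, 2.5, 150°): beam 1 = 7.7646 ≠ 1.9319 ✗
  (1.5, 5.5, 150°): beam 1 = 5.7956 ≠ 1.9319 ✗
  …
  (4.5, 5.5, 300°): r_1=1.9319, r_2=4.6587, r_3=4.6587, r_4=1.5529 — all match ✓
Unique over the lattice → pose = (4.5, 5.5, 300°).

(x, y, θ) = (4.5, 5.5, 300°)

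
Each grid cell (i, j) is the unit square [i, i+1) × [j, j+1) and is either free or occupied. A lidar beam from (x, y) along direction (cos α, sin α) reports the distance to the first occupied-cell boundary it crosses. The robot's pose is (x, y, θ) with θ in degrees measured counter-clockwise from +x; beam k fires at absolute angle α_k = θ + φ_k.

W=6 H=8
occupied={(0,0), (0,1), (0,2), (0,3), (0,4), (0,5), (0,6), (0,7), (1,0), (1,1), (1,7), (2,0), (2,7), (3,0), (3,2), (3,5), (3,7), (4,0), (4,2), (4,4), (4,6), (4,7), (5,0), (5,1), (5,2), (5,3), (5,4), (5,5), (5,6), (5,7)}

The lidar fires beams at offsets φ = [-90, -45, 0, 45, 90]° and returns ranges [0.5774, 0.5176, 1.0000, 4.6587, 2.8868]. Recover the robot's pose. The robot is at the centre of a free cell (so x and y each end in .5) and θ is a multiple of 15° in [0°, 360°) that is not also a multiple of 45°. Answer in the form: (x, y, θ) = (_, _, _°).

The pose lattice has 18·16 = 288 candidates. Test each by forward raycasting.
  (4.5, 3.5, 345°): beam 1 = 0.5176 ≠ 0.5774 ✗
  (3.5, 3.5, 30°): beam 2 = 1.5529 ≠ 0.5176 ✗
  (4.5, 1.5, 285°): beam 1 = 1.9319 ≠ 0.5774 ✗
  (3.5, 6.5, 15°): beam 1 = 0.5176 ≠ 0.5774 ✗
  …
  (1.5, 5.5, 240°): r_1=0.5774, r_2=0.5176, r_3=1.0000, r_4=4.6587, r_5=2.8868 — all match ✓
Unique over the lattice → pose = (1.5, 5.5, 240°).

(x, y, θ) = (1.5, 5.5, 240°)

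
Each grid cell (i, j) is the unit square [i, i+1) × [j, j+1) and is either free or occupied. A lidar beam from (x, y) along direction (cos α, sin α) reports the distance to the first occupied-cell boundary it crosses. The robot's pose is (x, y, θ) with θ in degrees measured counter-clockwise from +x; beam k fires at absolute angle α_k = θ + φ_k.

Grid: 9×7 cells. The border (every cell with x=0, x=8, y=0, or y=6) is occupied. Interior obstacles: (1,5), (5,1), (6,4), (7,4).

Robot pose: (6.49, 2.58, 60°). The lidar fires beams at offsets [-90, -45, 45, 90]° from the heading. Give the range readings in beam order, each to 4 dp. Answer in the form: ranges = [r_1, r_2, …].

ranges = [1.7436, 1.5633, 1.4701, 5.1846]

beam 1: φ=-90°, α=330°
  direction (0.8660, -0.5000); cell (6,2); t to first gridline: x 0.5889, y 1.1600 (then +1.1547 / +2.0000)
    (7,2) via x @ 0.5889
    (7,1) via y @ 1.1600
    (8,1) via x @ 1.7436  # hit
  → r_1 = 1.7436
beam 2: φ=-45°, α=15°
  direction (0.9659, 0.2588); cell (6,2); t to first gridline: x 0.5280, y 1.6228 (then +1.0353 / +3.8637)
    (7,2) via x @ 0.5280
    (8,2) via x @ 1.5633  # hit
  → r_2 = 1.5633
beam 3: φ=45°, α=105°
  direction (-0.2588, 0.9659); cell (6,2); t to first gridline: x 1.8932, y 0.4348 (then +3.8637 / +1.0353)
    (6,3) via y @ 0.4348
    (6,4) via y @ 1.4701  # hit
  → r_3 = 1.4701
beam 4: φ=90°, α=150°
  direction (-0.8660, 0.5000); cell (6,2); t to first gridline: x 0.5658, y 0.8400 (then +1.1547 / +2.0000)
    (5,2) via x @ 0.5658
    (5,3) via y @ 0.8400
    (4,3) via x @ 1.7205
    (4,4) via y @ 2.8400
    (3,4) via x @ 2.8752
    (2,4) via x @ 4.0299
    (2,5) via y @ 4.8400
    (1,5) via x @ 5.1846  # hit
  → r_4 = 5.1846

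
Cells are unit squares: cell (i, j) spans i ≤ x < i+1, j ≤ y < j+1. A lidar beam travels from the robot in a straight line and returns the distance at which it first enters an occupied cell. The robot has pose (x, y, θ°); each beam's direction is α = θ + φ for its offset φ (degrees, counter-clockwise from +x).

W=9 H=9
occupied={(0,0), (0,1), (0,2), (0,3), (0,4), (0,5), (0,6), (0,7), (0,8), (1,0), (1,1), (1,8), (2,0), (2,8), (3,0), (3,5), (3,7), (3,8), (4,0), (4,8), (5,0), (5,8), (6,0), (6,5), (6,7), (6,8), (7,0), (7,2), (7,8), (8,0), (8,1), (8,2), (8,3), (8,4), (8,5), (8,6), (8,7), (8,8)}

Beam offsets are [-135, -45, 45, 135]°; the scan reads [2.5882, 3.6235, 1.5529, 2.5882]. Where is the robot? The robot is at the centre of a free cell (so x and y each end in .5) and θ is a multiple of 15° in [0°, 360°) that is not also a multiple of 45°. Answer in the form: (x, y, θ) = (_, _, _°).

(x, y, θ) = (3.5, 3.5, 30°)

Candidates: 43 free-cell centres × 16 headings = 688 poses. Raycast each; keep the one whose scan matches to 4 dp.
  (1.5, 7.5, 285°): beam 1 = 0.5774 ≠ 2.5882 ✗
  (4.5, 7.5, 285°): beam 1 = 0.5774 ≠ 2.5882 ✗
  (4.5, 5.5, 195°): beam 1 = 2.8868 ≠ 2.5882 ✗
  (4.5, 5.5, 345°): beam 1 = 0.5774 ≠ 2.5882 ✗
  (2.5, 2.5, 150°): beam 1 = 5.6940 ≠ 2.5882 ✗
  …
  (3.5, 3.5, 30°): r_1=2.5882, r_2=3.6235, r_3=1.5529, r_4=2.5882 — all match ✓
No second candidate reproduces the full scan.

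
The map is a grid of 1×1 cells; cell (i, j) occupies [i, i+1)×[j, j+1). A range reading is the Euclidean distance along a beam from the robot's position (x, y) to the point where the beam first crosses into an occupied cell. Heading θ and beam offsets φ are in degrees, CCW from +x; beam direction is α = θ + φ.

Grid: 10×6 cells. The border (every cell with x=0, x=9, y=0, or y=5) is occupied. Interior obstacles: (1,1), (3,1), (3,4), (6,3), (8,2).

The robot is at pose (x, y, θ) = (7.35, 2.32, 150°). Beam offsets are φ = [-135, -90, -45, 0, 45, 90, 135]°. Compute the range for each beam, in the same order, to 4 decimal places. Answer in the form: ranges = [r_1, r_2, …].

ranges = [0.6729, 3.0946, 1.3523, 1.3600, 3.4682, 1.5242, 1.3666]

beam 1: φ=-135°, α=15°
  direction (0.9659, 0.2588); cell (7,2); t to first gridline: x 0.6729, y 2.6273 (then +1.0353 / +3.8637)
    (8,2) via x @ 0.6729  # hit
  → r_1 = 0.6729
beam 2: φ=-90°, α=60°
  direction (0.5000, 0.8660); cell (7,2); t to first gridline: x 1.3000, y 0.7852 (then +2.0000 / +1.1547)
    (7,3) via y @ 0.7852
    (8,3) via x @ 1.3000
    (8,4) via y @ 1.9399
    (8,5) via y @ 3.0946  # hit
  → r_2 = 3.0946
beam 3: φ=-45°, α=105°
  direction (-0.2588, 0.9659); cell (7,2); t to first gridline: x 1.3523, y 0.7040 (then +3.8637 / +1.0353)
    (7,3) via y @ 0.7040
    (6,3) via x @ 1.3523  # hit
  → r_3 = 1.3523
beam 4: φ=0°, α=150°
  direction (-0.8660, 0.5000); cell (7,2); t to first gridline: x 0.4041, y 1.3600 (then +1.1547 / +2.0000)
    (6,2) via x @ 0.4041
    (6,3) via y @ 1.3600  # hit
  → r_4 = 1.3600
beam 5: φ=45°, α=195°
  direction (-0.9659, -0.2588); cell (7,2); t to first gridline: x 0.3623, y 1.2364 (then +1.0353 / +3.8637)
    (6,2) via x @ 0.3623
    (6,1) via y @ 1.2364
    (5,1) via x @ 1.3976
    (4,1) via x @ 2.4329
    (3,1) via x @ 3.4682  # hit
  → r_5 = 3.4682
beam 6: φ=90°, α=240°
  direction (-0.5000, -0.8660); cell (7,2); t to first gridline: x 0.7000, y 0.3695 (then +2.0000 / +1.1547)
    (7,1) via y @ 0.3695
    (6,1) via x @ 0.7000
    (6,0) via y @ 1.5242  # hit
  → r_6 = 1.5242
beam 7: φ=135°, α=285°
  direction (0.2588, -0.9659); cell (7,2); t to first gridline: x 2.5114, y 0.3313 (then +3.8637 / +1.0353)
    (7,1) via y @ 0.3313
    (7,0) via y @ 1.3666  # hit
  → r_7 = 1.3666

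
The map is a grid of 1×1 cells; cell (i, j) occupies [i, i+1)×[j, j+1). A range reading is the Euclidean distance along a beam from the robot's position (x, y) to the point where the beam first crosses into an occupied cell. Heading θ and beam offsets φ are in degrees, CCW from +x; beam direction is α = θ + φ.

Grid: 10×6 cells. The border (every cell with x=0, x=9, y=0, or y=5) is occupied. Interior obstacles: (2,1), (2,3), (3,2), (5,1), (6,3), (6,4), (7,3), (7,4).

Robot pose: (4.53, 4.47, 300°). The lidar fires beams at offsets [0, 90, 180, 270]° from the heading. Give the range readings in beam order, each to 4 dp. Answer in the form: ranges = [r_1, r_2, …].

ranges = [2.8521, 1.0600, 0.6120, 1.7667]

beam 1: φ=0°, α=300°
  d=(0.5000,-0.8660)  start (4,4)  tX=0.9400 tY=0.5427  stride 1/|dx|=2.0000 1/|dy|=1.1547
    cross y-line → (4,3), t=0.5427
    cross x-line → (5,3), t=0.9400
    cross y-line → (5,2), t=1.6974
    cross y-line → (5,1), t=2.8521 (wall)
  → r_1 = 2.8521
beam 2: φ=90°, α=30°
  d=(0.8660,0.5000)  start (4,4)  tX=0.5427 tY=1.0600  stride 1/|dx|=1.1547 1/|dy|=2.0000
    cross x-line → (5,4), t=0.5427
    cross y-line → (5,5), t=1.0600 (wall)
  → r_2 = 1.0600
beam 3: φ=180°, α=120°
  d=(-0.5000,0.8660)  start (4,4)  tX=1.0600 tY=0.6120  stride 1/|dx|=2.0000 1/|dy|=1.1547
    cross y-line → (4,5), t=0.6120 (wall)
  → r_3 = 0.6120
beam 4: φ=270°, α=210°
  d=(-0.8660,-0.5000)  start (4,4)  tX=0.6120 tY=0.9400  stride 1/|dx|=1.1547 1/|dy|=2.0000
    cross x-line → (3,4), t=0.6120
    cross y-line → (3,3), t=0.9400
    cross x-line → (2,3), t=1.7667 (wall)
  → r_4 = 1.7667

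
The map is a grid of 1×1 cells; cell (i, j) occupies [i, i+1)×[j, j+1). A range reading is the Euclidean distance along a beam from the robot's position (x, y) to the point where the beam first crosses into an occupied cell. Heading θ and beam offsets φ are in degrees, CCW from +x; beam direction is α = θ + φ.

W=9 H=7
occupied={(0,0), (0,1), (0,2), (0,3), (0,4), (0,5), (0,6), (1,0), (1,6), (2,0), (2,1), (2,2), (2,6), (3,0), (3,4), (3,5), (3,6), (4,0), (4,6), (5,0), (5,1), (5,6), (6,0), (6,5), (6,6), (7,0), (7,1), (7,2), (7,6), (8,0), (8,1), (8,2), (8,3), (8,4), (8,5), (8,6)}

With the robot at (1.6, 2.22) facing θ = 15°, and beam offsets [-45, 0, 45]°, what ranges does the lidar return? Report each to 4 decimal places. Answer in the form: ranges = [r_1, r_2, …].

beam 1: φ=-45°, α=330°
  direction (0.8660, -0.5000); cell (1,2); t to first gridline: x 0.4619, y 0.4400 (then +1.1547 / +2.0000)
    (1,1) via y @ 0.4400
    (2,1) via x @ 0.4619  # hit
  → r_1 = 0.4619
beam 2: φ=0°, α=15°
  direction (0.9659, 0.2588); cell (1,2); t to first gridline: x 0.4141, y 3.0137 (then +1.0353 / +3.8637)
    (2,2) via x @ 0.4141  # hit
  → r_2 = 0.4141
beam 3: φ=45°, α=60°
  direction (0.5000, 0.8660); cell (1,2); t to first gridline: x 0.8000, y 0.9007 (then +2.0000 / +1.1547)
    (2,2) via x @ 0.8000  # hit
  → r_3 = 0.8000

ranges = [0.4619, 0.4141, 0.8000]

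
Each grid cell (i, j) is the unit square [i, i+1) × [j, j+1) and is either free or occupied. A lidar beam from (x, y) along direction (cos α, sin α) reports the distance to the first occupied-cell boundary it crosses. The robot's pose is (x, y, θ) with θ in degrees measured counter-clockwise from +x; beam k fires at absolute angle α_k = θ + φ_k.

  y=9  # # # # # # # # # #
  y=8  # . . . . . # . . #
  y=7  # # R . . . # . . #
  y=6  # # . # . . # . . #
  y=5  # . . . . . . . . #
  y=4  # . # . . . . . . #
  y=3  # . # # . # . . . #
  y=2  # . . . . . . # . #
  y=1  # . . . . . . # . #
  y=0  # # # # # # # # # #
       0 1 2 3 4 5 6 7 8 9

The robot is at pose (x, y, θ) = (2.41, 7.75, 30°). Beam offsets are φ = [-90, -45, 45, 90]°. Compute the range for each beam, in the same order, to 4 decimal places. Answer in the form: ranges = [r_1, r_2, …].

beam 1: φ=-90°, α=300°
  dir = (cos 300°, sin 300°) = (0.5000, -0.8660); from cell (2,7)
  next x-line at t=1.1800, next y-line at t=0.8660; Δt_x=2.0000, Δt_y=1.1547
    y: enter (2,6) at t=0.8660
    x: enter (3,6) at t=1.1800 ← occupied
  → r_1 = 1.1800
beam 2: φ=-45°, α=345°
  dir = (cos 345°, sin 345°) = (0.9659, -0.2588); from cell (2,7)
  next x-line at t=0.6108, next y-line at t=2.8978; Δt_x=1.0353, Δt_y=3.8637
    x: enter (3,7) at t=0.6108
    x: enter (4,7) at t=1.6461
    x: enter (5,7) at t=2.6814
    y: enter (5,6) at t=2.8978
    x: enter (6,6) at t=3.7166 ← occupied
  → r_2 = 3.7166
beam 3: φ=45°, α=75°
  dir = (cos 75°, sin 75°) = (0.2588, 0.9659); from cell (2,7)
  next x-line at t=2.2796, next y-line at t=0.2588; Δt_x=3.8637, Δt_y=1.0353
    y: enter (2,8) at t=0.2588
    y: enter (2,9) at t=1.2941 ← occupied
  → r_3 = 1.2941
beam 4: φ=90°, α=120°
  dir = (cos 120°, sin 120°) = (-0.5000, 0.8660); from cell (2,7)
  next x-line at t=0.8200, next y-line at t=0.2887; Δt_x=2.0000, Δt_y=1.1547
    y: enter (2,8) at t=0.2887
    x: enter (1,8) at t=0.8200
    y: enter (1,9) at t=1.4434 ← occupied
  → r_4 = 1.4434

ranges = [1.1800, 3.7166, 1.2941, 1.4434]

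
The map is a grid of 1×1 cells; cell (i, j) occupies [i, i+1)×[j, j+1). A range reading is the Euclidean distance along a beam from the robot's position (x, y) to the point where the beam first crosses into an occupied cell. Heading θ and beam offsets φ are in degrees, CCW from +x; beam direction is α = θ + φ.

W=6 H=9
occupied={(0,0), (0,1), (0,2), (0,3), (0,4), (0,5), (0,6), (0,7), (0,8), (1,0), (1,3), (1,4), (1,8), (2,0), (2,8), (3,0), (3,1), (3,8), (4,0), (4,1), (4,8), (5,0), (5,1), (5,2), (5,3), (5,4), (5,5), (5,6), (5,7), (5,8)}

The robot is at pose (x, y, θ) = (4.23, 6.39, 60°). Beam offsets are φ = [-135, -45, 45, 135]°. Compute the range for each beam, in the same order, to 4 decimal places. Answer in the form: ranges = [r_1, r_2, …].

beam 1: φ=-135°, α=285°
  d=(0.2588,-0.9659)  start (4,6)  tX=2.9751 tY=0.4038  stride 1/|dx|=3.8637 1/|dy|=1.0353
    cross y-line → (4,5), t=0.4038
    cross y-line → (4,4), t=1.4390
    cross y-line → (4,3), t=2.4743
    cross x-line → (5,3), t=2.9751 (wall)
  → r_1 = 2.9751
beam 2: φ=-45°, α=15°
  d=(0.9659,0.2588)  start (4,6)  tX=0.7972 tY=2.3569  stride 1/|dx|=1.0353 1/|dy|=3.8637
    cross x-line → (5,6), t=0.7972 (wall)
  → r_2 = 0.7972
beam 3: φ=45°, α=105°
  d=(-0.2588,0.9659)  start (4,6)  tX=0.8887 tY=0.6315  stride 1/|dx|=3.8637 1/|dy|=1.0353
    cross y-line → (4,7), t=0.6315
    cross x-line → (3,7), t=0.8887
    cross y-line → (3,8), t=1.6668 (wall)
  → r_3 = 1.6668
beam 4: φ=135°, α=195°
  d=(-0.9659,-0.2588)  start (4,6)  tX=0.2381 tY=1.5068  stride 1/|dx|=1.0353 1/|dy|=3.8637
    cross x-line → (3,6), t=0.2381
    cross x-line → (2,6), t=1.2734
    cross y-line → (2,5), t=1.5068
    cross x-line → (1,5), t=2.3087
    cross x-line → (0,5), t=3.3439 (wall)
  → r_4 = 3.3439

ranges = [2.9751, 0.7972, 1.6668, 3.3439]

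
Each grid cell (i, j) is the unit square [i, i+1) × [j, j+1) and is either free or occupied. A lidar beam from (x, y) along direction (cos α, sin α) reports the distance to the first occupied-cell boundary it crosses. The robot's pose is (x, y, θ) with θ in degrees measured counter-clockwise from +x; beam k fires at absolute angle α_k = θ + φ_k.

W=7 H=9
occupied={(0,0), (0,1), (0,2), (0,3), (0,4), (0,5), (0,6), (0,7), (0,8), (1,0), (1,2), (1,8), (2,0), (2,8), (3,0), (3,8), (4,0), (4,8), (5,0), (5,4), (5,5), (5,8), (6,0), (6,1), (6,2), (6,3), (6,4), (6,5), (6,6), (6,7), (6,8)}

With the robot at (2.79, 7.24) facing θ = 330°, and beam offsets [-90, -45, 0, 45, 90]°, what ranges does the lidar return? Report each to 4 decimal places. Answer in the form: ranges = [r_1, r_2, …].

beam 1: φ=-90°, α=240°
  direction (-0.5000, -0.8660); cell (2,7); t to first gridline: x 1.5800, y 0.2771 (then +2.0000 / +1.1547)
    (2,6) via y @ 0.2771
    (2,5) via y @ 1.4318
    (1,5) via x @ 1.5800
    (1,4) via y @ 2.5865
    (0,4) via x @ 3.5800  # hit
  → r_1 = 3.5800
beam 2: φ=-45°, α=285°
  direction (0.2588, -0.9659); cell (2,7); t to first gridline: x 0.8114, y 0.2485 (then +3.8637 / +1.0353)
    (2,6) via y @ 0.2485
    (3,6) via x @ 0.8114
    (3,5) via y @ 1.2837
    (3,4) via y @ 2.3190
    (3,3) via y @ 3.3543
    (3,2) via y @ 4.3896
    (4,2) via x @ 4.6751
    (4,1) via y @ 5.4248
    (4,0) via y @ 6.4601  # hit
  → r_2 = 6.4601
beam 3: φ=0°, α=330°
  direction (0.8660, -0.5000); cell (2,7); t to first gridline: x 0.2425, y 0.4800 (then +1.1547 / +2.0000)
    (3,7) via x @ 0.2425
    (3,6) via y @ 0.4800
    (4,6) via x @ 1.3972
    (4,5) via y @ 2.4800
    (5,5) via x @ 2.5519  # hit
  → r_3 = 2.5519
beam 4: φ=45°, α=15°
  direction (0.9659, 0.2588); cell (2,7); t to first gridline: x 0.2174, y 2.9364 (then +1.0353 / +3.8637)
    (3,7) via x @ 0.2174
    (4,7) via x @ 1.2527
    (5,7) via x @ 2.2880
    (5,8) via y @ 2.9364  # hit
  → r_4 = 2.9364
beam 5: φ=90°, α=60°
  direction (0.5000, 0.8660); cell (2,7); t to first gridline: x 0.4200, y 0.8776 (then +2.0000 / +1.1547)
    (3,7) via x @ 0.4200
    (3,8) via y @ 0.8776  # hit
  → r_5 = 0.8776

ranges = [3.5800, 6.4601, 2.5519, 2.9364, 0.8776]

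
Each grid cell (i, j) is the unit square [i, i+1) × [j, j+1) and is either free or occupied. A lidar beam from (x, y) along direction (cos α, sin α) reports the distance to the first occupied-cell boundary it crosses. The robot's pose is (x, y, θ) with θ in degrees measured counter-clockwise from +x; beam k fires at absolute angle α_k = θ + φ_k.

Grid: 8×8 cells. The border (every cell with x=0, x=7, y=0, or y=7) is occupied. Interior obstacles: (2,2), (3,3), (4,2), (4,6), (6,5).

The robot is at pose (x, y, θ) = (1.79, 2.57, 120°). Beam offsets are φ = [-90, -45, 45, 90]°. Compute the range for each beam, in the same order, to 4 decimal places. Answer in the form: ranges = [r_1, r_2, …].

ranges = [0.2425, 4.5863, 0.8179, 0.9122]

beam 1: φ=-90°, α=30°
  cosα=0.8660 sinα=0.5000 | (1,2) | tMaxX 0.2425 tMaxY 0.8600 | tΔX 1.1547 tΔY 2.0000
    t=0.2425 [x] (2,2) — stop
  → r_1 = 0.2425
beam 2: φ=-45°, α=75°
  cosα=0.2588 sinα=0.9659 | (1,2) | tMaxX 0.8114 tMaxY 0.4452 | tΔX 3.8637 tΔY 1.0353
    t=0.4452 [y] (1,3)
    t=0.8114 [x] (2,3)
    t=1.4804 [y] (2,4)
    t=2.5157 [y] (2,5)
    t=3.5510 [y] (2,6)
    t=4.5863 [y] (2,7) — stop
  → r_2 = 4.5863
beam 3: φ=45°, α=165°
  cosα=-0.9659 sinα=0.2588 | (1,2) | tMaxX 0.8179 tMaxY 1.6614 | tΔX 1.0353 tΔY 3.8637
    t=0.8179 [x] (0,2) — stop
  → r_3 = 0.8179
beam 4: φ=90°, α=210°
  cosα=-0.8660 sinα=-0.5000 | (1,2) | tMaxX 0.9122 tMaxY 1.1400 | tΔX 1.1547 tΔY 2.0000
    t=0.9122 [x] (0,2) — stop
  → r_4 = 0.9122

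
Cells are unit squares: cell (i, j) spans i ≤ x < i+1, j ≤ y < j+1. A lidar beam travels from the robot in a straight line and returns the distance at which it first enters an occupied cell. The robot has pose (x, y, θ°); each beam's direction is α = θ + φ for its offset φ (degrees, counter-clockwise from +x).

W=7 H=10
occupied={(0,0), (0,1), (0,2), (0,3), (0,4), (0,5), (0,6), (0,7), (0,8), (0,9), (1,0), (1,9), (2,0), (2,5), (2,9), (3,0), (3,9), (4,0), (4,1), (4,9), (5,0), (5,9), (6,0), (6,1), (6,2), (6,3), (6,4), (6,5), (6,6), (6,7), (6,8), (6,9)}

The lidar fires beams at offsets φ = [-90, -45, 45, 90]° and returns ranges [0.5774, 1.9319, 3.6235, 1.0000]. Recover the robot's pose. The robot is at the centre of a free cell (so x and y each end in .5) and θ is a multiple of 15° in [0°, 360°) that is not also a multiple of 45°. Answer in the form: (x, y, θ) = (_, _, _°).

(x, y, θ) = (1.5, 1.5, 30°)

Candidates: 38 free-cell centres × 16 headings = 608 poses. Raycast each; keep the one whose scan matches to 4 dp.
  (2.5, 4.5, 255°): beam 1 = 1.5529 ≠ 0.5774 ✗
  (4.5, 4.5, 345°): beam 1 = 3.6235 ≠ 0.5774 ✗
  (5.5, 7.5, 165°): beam 1 = 1.5529 ≠ 0.5774 ✗
  (4.5, 2.5, 210°): beam 1 = 3.0000 ≠ 0.5774 ✗
  …
  (1.5, 1.5, 30°): r_1=0.5774, r_2=1.9319, r_3=3.6235, r_4=1.0000 — all match ✓
Only this pose fits every beam.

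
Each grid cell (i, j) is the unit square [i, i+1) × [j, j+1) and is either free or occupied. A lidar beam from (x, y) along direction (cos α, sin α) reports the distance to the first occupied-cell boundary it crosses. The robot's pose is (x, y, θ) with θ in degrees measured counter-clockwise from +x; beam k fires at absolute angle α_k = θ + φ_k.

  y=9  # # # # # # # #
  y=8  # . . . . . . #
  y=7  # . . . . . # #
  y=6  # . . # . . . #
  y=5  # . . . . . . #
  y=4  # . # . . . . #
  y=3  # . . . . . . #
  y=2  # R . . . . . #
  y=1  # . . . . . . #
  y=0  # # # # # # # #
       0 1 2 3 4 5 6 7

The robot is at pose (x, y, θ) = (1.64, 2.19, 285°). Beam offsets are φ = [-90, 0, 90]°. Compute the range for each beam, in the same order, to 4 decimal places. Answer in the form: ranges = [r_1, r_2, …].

beam 1: φ=-90°, α=195°
  dir = (cos 195°, sin 195°) = (-0.9659, -0.2588); from cell (1,2)
  next x-line at t=0.6626, next y-line at t=0.7341; Δt_x=1.0353, Δt_y=3.8637
    x: enter (0,2) at t=0.6626 ← occupied
  → r_1 = 0.6626
beam 2: φ=0°, α=285°
  dir = (cos 285°, sin 285°) = (0.2588, -0.9659); from cell (1,2)
  next x-line at t=1.3909, next y-line at t=0.1967; Δt_x=3.8637, Δt_y=1.0353
    y: enter (1,1) at t=0.1967
    y: enter (1,0) at t=1.2320 ← occupied
  → r_2 = 1.2320
beam 3: φ=90°, α=15°
  dir = (cos 15°, sin 15°) = (0.9659, 0.2588); from cell (1,2)
  next x-line at t=0.3727, next y-line at t=3.1296; Δt_x=1.0353, Δt_y=3.8637
    x: enter (2,2) at t=0.3727
    x: enter (3,2) at t=1.4080
    x: enter (4,2) at t=2.4433
    y: enter (4,3) at t=3.1296
    x: enter (5,3) at t=3.4785
    x: enter (6,3) at t=4.5138
    x: enter (7,3) at t=5.5491 ← occupied
  → r_3 = 5.5491

ranges = [0.6626, 1.2320, 5.5491]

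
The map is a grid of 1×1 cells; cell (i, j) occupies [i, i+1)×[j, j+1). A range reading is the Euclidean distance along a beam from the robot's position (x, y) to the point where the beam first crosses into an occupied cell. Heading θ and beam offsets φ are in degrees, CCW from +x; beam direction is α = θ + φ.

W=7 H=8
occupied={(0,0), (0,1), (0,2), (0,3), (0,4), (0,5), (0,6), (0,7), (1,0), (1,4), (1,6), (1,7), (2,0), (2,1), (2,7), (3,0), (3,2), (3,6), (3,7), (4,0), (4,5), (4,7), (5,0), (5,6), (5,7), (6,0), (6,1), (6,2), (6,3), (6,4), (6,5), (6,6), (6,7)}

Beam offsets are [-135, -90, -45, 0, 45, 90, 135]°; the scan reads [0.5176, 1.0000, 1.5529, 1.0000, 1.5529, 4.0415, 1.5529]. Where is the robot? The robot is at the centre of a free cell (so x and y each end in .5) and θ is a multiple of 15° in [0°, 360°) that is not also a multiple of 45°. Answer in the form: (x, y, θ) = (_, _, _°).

(x, y, θ) = (1.5, 2.5, 330°)

The pose lattice has 23·16 = 368 candidates. Test each by forward raycasting.
  (1.5, 3.5, 330°): beam 3 = 1.9319 ≠ 1.5529 ✗
  (2.5, 4.5, 300°): beam 2 = 0.5774 ≠ 1.0000 ✗
  (3.5, 1.5, 240°): beam 2 = 0.5774 ≠ 1.0000 ✗
  …
  (1.5, 2.5, 330°): r_1=0.5176, r_2=1.0000, r_3=1.5529, r_4=1.0000, r_5=1.5529, r_6=4.0415, r_7=1.5529 — all match ✓
No second candidate reproduces the full scan.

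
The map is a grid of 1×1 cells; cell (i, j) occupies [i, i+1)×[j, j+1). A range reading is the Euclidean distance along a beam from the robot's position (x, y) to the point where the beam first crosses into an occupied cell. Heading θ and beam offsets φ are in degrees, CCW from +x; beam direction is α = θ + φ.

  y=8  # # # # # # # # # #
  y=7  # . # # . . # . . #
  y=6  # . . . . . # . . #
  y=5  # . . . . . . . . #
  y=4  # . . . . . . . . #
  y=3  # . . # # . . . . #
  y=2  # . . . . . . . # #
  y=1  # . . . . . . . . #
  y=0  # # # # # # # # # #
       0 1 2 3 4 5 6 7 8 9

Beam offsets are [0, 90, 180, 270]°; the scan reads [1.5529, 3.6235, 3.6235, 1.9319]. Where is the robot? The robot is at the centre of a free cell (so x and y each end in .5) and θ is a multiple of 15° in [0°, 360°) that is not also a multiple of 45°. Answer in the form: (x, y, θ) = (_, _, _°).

The pose lattice has 49·16 = 784 candidates. Test each by forward raycasting.
  (2.5, 4.5, 75°): beam 1 = 2.5882 ≠ 1.5529 ✗
  (3.5, 1.5, 195°): beam 1 = 1.9319 ≠ 1.5529 ✗
  (7.5, 5.5, 255°): beam 1 = 4.6587 ≠ 1.5529 ✗
  (4.5, 2.5, 240°): beam 1 = 1.7321 ≠ 1.5529 ✗
  (6.5, 1.5, 75°): beam 1 = 6.7293 ≠ 1.5529 ✗
  …
  (5.5, 2.5, 255°): r_1=1.5529, r_2=3.6235, r_3=3.6235, r_4=1.9319 — all match ✓
No second candidate reproduces the full scan.

(x, y, θ) = (5.5, 2.5, 255°)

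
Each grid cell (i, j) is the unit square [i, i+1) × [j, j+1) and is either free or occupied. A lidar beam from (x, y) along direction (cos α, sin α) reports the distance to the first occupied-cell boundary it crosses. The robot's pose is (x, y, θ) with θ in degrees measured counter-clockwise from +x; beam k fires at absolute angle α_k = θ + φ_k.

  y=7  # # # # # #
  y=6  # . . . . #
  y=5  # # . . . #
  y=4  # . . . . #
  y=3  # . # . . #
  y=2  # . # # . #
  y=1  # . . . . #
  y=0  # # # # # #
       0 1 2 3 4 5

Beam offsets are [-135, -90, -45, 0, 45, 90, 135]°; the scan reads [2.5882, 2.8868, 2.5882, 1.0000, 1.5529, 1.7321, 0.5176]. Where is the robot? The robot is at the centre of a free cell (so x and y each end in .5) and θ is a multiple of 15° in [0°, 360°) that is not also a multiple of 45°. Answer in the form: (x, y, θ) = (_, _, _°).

(x, y, θ) = (2.5, 4.5, 120°)

Enumerate (i+0.5, j+0.5, θ) over the 20 free cells and 16 admissible headings. For each, cast all 7 beams and compare to the given ranges.
  (2.5, 6.5, 105°): beam 1 = 2.8868 ≠ 2.5882 ✗
  (3.5, 3.5, 75°): beam 1 = 0.5774 ≠ 2.5882 ✗
  (3.5, 6.5, 165°): beam 1 = 1.0000 ≠ 2.5882 ✗
  (1.5, 3.5, 60°): beam 2 = 0.5774 ≠ 2.8868 ✗
  …
  (2.5, 4.5, 120°): r_1=2.5882, r_2=2.8868, r_3=2.5882, r_4=1.0000, r_5=1.5529, r_6=1.7321, r_7=0.5176 — all match ✓
Unique over the lattice → pose = (2.5, 4.5, 120°).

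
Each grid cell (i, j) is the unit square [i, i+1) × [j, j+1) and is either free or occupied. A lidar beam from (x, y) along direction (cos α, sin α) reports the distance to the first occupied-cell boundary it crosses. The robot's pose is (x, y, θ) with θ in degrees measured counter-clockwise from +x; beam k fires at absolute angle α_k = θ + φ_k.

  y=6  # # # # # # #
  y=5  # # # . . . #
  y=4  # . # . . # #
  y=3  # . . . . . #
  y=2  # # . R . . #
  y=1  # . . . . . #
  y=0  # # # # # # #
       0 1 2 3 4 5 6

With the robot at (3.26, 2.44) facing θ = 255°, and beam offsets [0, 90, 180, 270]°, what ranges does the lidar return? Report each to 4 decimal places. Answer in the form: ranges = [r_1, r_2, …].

ranges = [1.4908, 2.8367, 3.6856, 1.3044]

beam 1: φ=0°, α=255°
  direction (-0.2588, -0.9659); cell (3,2); t to first gridline: x 1.0046, y 0.4555 (then +3.8637 / +1.0353)
    (3,1) via y @ 0.4555
    (2,1) via x @ 1.0046
    (2,0) via y @ 1.4908  # hit
  → r_1 = 1.4908
beam 2: φ=90°, α=345°
  direction (0.9659, -0.2588); cell (3,2); t to first gridline: x 0.7661, y 1.7000 (then +1.0353 / +3.8637)
    (4,2) via x @ 0.7661
    (4,1) via y @ 1.7000
    (5,1) via x @ 1.8014
    (6,1) via x @ 2.8367  # hit
  → r_2 = 2.8367
beam 3: φ=180°, α=75°
  direction (0.2588, 0.9659); cell (3,2); t to first gridline: x 2.8591, y 0.5798 (then +3.8637 / +1.0353)
    (3,3) via y @ 0.5798
    (3,4) via y @ 1.6150
    (3,5) via y @ 2.6503
    (4,5) via x @ 2.8591
    (4,6) via y @ 3.6856  # hit
  → r_3 = 3.6856
beam 4: φ=270°, α=165°
  direction (-0.9659, 0.2588); cell (3,2); t to first gridline: x 0.2692, y 2.1637 (then +1.0353 / +3.8637)
    (2,2) via x @ 0.2692
    (1,2) via x @ 1.3044  # hit
  → r_4 = 1.3044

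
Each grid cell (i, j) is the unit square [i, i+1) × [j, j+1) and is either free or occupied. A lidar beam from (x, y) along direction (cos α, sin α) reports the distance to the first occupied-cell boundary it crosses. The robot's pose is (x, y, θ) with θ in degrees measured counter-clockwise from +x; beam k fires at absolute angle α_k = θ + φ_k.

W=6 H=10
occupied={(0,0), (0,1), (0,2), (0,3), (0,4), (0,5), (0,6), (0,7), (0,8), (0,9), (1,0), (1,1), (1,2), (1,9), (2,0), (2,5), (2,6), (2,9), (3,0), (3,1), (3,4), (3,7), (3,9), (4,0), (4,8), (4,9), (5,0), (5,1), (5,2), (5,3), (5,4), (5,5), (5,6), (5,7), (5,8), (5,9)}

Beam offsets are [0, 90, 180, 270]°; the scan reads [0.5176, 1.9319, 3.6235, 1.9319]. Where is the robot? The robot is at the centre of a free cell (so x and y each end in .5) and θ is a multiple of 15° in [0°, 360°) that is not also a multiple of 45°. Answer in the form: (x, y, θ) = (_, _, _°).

Enumerate (i+0.5, j+0.5, θ) over the 24 free cells and 16 admissible headings. For each, cast all 4 beams and compare to the given ranges.
  (1.5, 6.5, 75°): beam 1 = 2.5882 ≠ 0.5176 ✗
  (2.5, 2.5, 210°): beam 1 = 0.5774 ≠ 0.5176 ✗
  (2.5, 3.5, 150°): beam 1 = 1.7321 ≠ 0.5176 ✗
  (4.5, 7.5, 165°): beam 2 = 2.5882 ≠ 1.9319 ✗
  …
  (4.5, 3.5, 345°): r_1=0.5176, r_2=1.9319, r_3=3.6235, r_4=1.9319 — all match ✓
Unique over the lattice → pose = (4.5, 3.5, 345°).

(x, y, θ) = (4.5, 3.5, 345°)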